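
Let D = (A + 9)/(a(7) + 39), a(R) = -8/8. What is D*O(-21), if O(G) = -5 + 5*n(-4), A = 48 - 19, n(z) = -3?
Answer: -20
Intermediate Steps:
A = 29
a(R) = -1 (a(R) = -8*1/8 = -1)
O(G) = -20 (O(G) = -5 + 5*(-3) = -5 - 15 = -20)
D = 1 (D = (29 + 9)/(-1 + 39) = 38/38 = 38*(1/38) = 1)
D*O(-21) = 1*(-20) = -20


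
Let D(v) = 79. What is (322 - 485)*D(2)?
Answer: -12877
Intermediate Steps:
(322 - 485)*D(2) = (322 - 485)*79 = -163*79 = -12877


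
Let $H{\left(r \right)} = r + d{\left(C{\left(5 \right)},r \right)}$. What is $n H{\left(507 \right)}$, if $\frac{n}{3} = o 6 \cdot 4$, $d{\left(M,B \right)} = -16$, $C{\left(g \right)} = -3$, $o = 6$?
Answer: $212112$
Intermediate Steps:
$H{\left(r \right)} = -16 + r$ ($H{\left(r \right)} = r - 16 = -16 + r$)
$n = 432$ ($n = 3 \cdot 6 \cdot 6 \cdot 4 = 3 \cdot 36 \cdot 4 = 3 \cdot 144 = 432$)
$n H{\left(507 \right)} = 432 \left(-16 + 507\right) = 432 \cdot 491 = 212112$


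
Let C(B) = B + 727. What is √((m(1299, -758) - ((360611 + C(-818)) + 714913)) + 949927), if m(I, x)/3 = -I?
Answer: I*√129403 ≈ 359.73*I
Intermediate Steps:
C(B) = 727 + B
m(I, x) = -3*I (m(I, x) = 3*(-I) = -3*I)
√((m(1299, -758) - ((360611 + C(-818)) + 714913)) + 949927) = √((-3*1299 - ((360611 + (727 - 818)) + 714913)) + 949927) = √((-3897 - ((360611 - 91) + 714913)) + 949927) = √((-3897 - (360520 + 714913)) + 949927) = √((-3897 - 1*1075433) + 949927) = √((-3897 - 1075433) + 949927) = √(-1079330 + 949927) = √(-129403) = I*√129403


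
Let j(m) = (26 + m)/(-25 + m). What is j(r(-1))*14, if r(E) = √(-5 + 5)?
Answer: -364/25 ≈ -14.560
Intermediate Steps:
r(E) = 0 (r(E) = √0 = 0)
j(m) = (26 + m)/(-25 + m)
j(r(-1))*14 = ((26 + 0)/(-25 + 0))*14 = (26/(-25))*14 = -1/25*26*14 = -26/25*14 = -364/25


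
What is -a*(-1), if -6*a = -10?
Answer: 5/3 ≈ 1.6667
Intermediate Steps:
a = 5/3 (a = -1/6*(-10) = 5/3 ≈ 1.6667)
-a*(-1) = -1*5/3*(-1) = -5/3*(-1) = 5/3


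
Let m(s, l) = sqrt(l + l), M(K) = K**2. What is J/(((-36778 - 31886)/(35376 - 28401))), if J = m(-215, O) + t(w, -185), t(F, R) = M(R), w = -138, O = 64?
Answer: -79573125/22888 - 2325*sqrt(2)/2861 ≈ -3477.8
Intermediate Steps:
t(F, R) = R**2
m(s, l) = sqrt(2)*sqrt(l) (m(s, l) = sqrt(2*l) = sqrt(2)*sqrt(l))
J = 34225 + 8*sqrt(2) (J = sqrt(2)*sqrt(64) + (-185)**2 = sqrt(2)*8 + 34225 = 8*sqrt(2) + 34225 = 34225 + 8*sqrt(2) ≈ 34236.)
J/(((-36778 - 31886)/(35376 - 28401))) = (34225 + 8*sqrt(2))/(((-36778 - 31886)/(35376 - 28401))) = (34225 + 8*sqrt(2))/((-68664/6975)) = (34225 + 8*sqrt(2))/((-68664*1/6975)) = (34225 + 8*sqrt(2))/(-22888/2325) = (34225 + 8*sqrt(2))*(-2325/22888) = -79573125/22888 - 2325*sqrt(2)/2861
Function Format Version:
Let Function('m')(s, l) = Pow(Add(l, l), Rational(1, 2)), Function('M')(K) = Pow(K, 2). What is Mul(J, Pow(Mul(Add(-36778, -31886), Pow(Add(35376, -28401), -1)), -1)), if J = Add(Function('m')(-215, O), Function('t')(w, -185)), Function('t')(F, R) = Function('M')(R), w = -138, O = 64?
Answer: Add(Rational(-79573125, 22888), Mul(Rational(-2325, 2861), Pow(2, Rational(1, 2)))) ≈ -3477.8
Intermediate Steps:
Function('t')(F, R) = Pow(R, 2)
Function('m')(s, l) = Mul(Pow(2, Rational(1, 2)), Pow(l, Rational(1, 2))) (Function('m')(s, l) = Pow(Mul(2, l), Rational(1, 2)) = Mul(Pow(2, Rational(1, 2)), Pow(l, Rational(1, 2))))
J = Add(34225, Mul(8, Pow(2, Rational(1, 2)))) (J = Add(Mul(Pow(2, Rational(1, 2)), Pow(64, Rational(1, 2))), Pow(-185, 2)) = Add(Mul(Pow(2, Rational(1, 2)), 8), 34225) = Add(Mul(8, Pow(2, Rational(1, 2))), 34225) = Add(34225, Mul(8, Pow(2, Rational(1, 2)))) ≈ 34236.)
Mul(J, Pow(Mul(Add(-36778, -31886), Pow(Add(35376, -28401), -1)), -1)) = Mul(Add(34225, Mul(8, Pow(2, Rational(1, 2)))), Pow(Mul(Add(-36778, -31886), Pow(Add(35376, -28401), -1)), -1)) = Mul(Add(34225, Mul(8, Pow(2, Rational(1, 2)))), Pow(Mul(-68664, Pow(6975, -1)), -1)) = Mul(Add(34225, Mul(8, Pow(2, Rational(1, 2)))), Pow(Mul(-68664, Rational(1, 6975)), -1)) = Mul(Add(34225, Mul(8, Pow(2, Rational(1, 2)))), Pow(Rational(-22888, 2325), -1)) = Mul(Add(34225, Mul(8, Pow(2, Rational(1, 2)))), Rational(-2325, 22888)) = Add(Rational(-79573125, 22888), Mul(Rational(-2325, 2861), Pow(2, Rational(1, 2))))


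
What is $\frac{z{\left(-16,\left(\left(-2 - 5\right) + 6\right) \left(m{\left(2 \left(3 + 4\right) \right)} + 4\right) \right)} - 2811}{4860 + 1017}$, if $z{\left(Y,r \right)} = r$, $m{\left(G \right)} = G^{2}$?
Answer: $- \frac{3011}{5877} \approx -0.51234$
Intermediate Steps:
$\frac{z{\left(-16,\left(\left(-2 - 5\right) + 6\right) \left(m{\left(2 \left(3 + 4\right) \right)} + 4\right) \right)} - 2811}{4860 + 1017} = \frac{\left(\left(-2 - 5\right) + 6\right) \left(\left(2 \left(3 + 4\right)\right)^{2} + 4\right) - 2811}{4860 + 1017} = \frac{\left(-7 + 6\right) \left(\left(2 \cdot 7\right)^{2} + 4\right) - 2811}{5877} = \left(- (14^{2} + 4) - 2811\right) \frac{1}{5877} = \left(- (196 + 4) - 2811\right) \frac{1}{5877} = \left(\left(-1\right) 200 - 2811\right) \frac{1}{5877} = \left(-200 - 2811\right) \frac{1}{5877} = \left(-3011\right) \frac{1}{5877} = - \frac{3011}{5877}$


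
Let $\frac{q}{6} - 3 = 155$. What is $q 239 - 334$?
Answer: $226238$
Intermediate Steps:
$q = 948$ ($q = 18 + 6 \cdot 155 = 18 + 930 = 948$)
$q 239 - 334 = 948 \cdot 239 - 334 = 226572 - 334 = 226238$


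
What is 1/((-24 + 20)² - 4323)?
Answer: -1/4307 ≈ -0.00023218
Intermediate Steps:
1/((-24 + 20)² - 4323) = 1/((-4)² - 4323) = 1/(16 - 4323) = 1/(-4307) = -1/4307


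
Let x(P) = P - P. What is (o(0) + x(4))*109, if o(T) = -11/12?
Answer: -1199/12 ≈ -99.917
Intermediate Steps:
x(P) = 0
o(T) = -11/12 (o(T) = -11*1/12 = -11/12)
(o(0) + x(4))*109 = (-11/12 + 0)*109 = -11/12*109 = -1199/12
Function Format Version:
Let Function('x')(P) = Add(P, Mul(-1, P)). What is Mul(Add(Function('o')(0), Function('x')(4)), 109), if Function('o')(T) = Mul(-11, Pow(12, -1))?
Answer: Rational(-1199, 12) ≈ -99.917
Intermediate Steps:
Function('x')(P) = 0
Function('o')(T) = Rational(-11, 12) (Function('o')(T) = Mul(-11, Rational(1, 12)) = Rational(-11, 12))
Mul(Add(Function('o')(0), Function('x')(4)), 109) = Mul(Add(Rational(-11, 12), 0), 109) = Mul(Rational(-11, 12), 109) = Rational(-1199, 12)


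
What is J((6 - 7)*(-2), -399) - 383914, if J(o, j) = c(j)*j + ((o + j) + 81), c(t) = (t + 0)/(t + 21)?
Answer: -2307907/6 ≈ -3.8465e+5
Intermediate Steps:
c(t) = t/(21 + t)
J(o, j) = 81 + j + o + j**2/(21 + j) (J(o, j) = (j/(21 + j))*j + ((o + j) + 81) = j**2/(21 + j) + ((j + o) + 81) = j**2/(21 + j) + (81 + j + o) = 81 + j + o + j**2/(21 + j))
J((6 - 7)*(-2), -399) - 383914 = ((-399)**2 + (21 - 399)*(81 - 399 + (6 - 7)*(-2)))/(21 - 399) - 383914 = (159201 - 378*(81 - 399 - 1*(-2)))/(-378) - 383914 = -(159201 - 378*(81 - 399 + 2))/378 - 383914 = -(159201 - 378*(-316))/378 - 383914 = -(159201 + 119448)/378 - 383914 = -1/378*278649 - 383914 = -4423/6 - 383914 = -2307907/6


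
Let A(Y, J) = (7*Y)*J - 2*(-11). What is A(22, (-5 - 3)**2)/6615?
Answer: 9878/6615 ≈ 1.4933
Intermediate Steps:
A(Y, J) = 22 + 7*J*Y (A(Y, J) = 7*J*Y + 22 = 22 + 7*J*Y)
A(22, (-5 - 3)**2)/6615 = (22 + 7*(-5 - 3)**2*22)/6615 = (22 + 7*(-8)**2*22)*(1/6615) = (22 + 7*64*22)*(1/6615) = (22 + 9856)*(1/6615) = 9878*(1/6615) = 9878/6615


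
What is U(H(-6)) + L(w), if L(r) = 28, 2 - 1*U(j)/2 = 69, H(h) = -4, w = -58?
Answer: -106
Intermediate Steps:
U(j) = -134 (U(j) = 4 - 2*69 = 4 - 138 = -134)
U(H(-6)) + L(w) = -134 + 28 = -106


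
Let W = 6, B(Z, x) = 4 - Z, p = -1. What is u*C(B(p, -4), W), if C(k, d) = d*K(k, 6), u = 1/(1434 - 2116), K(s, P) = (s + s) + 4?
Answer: -42/341 ≈ -0.12317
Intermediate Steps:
K(s, P) = 4 + 2*s (K(s, P) = 2*s + 4 = 4 + 2*s)
u = -1/682 (u = 1/(-682) = -1/682 ≈ -0.0014663)
C(k, d) = d*(4 + 2*k)
u*C(B(p, -4), W) = -6*(2 + (4 - 1*(-1)))/341 = -6*(2 + (4 + 1))/341 = -6*(2 + 5)/341 = -6*7/341 = -1/682*84 = -42/341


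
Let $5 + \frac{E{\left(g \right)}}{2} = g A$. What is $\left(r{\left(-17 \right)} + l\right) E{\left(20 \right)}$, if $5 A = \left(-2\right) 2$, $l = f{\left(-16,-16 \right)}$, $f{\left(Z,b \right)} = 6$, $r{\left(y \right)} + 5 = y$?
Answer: $672$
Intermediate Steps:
$r{\left(y \right)} = -5 + y$
$l = 6$
$A = - \frac{4}{5}$ ($A = \frac{\left(-2\right) 2}{5} = \frac{1}{5} \left(-4\right) = - \frac{4}{5} \approx -0.8$)
$E{\left(g \right)} = -10 - \frac{8 g}{5}$ ($E{\left(g \right)} = -10 + 2 g \left(- \frac{4}{5}\right) = -10 + 2 \left(- \frac{4 g}{5}\right) = -10 - \frac{8 g}{5}$)
$\left(r{\left(-17 \right)} + l\right) E{\left(20 \right)} = \left(\left(-5 - 17\right) + 6\right) \left(-10 - 32\right) = \left(-22 + 6\right) \left(-10 - 32\right) = \left(-16\right) \left(-42\right) = 672$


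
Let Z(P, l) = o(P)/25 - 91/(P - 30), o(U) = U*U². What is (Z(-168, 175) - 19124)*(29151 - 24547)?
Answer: -2379127729622/2475 ≈ -9.6126e+8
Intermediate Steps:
o(U) = U³
Z(P, l) = -91/(-30 + P) + P³/25 (Z(P, l) = P³/25 - 91/(P - 30) = P³*(1/25) - 91/(-30 + P) = P³/25 - 91/(-30 + P) = -91/(-30 + P) + P³/25)
(Z(-168, 175) - 19124)*(29151 - 24547) = ((-2275 + (-168)⁴ - 30*(-168)³)/(25*(-30 - 168)) - 19124)*(29151 - 24547) = ((1/25)*(-2275 + 796594176 - 30*(-4741632))/(-198) - 19124)*4604 = ((1/25)*(-1/198)*(-2275 + 796594176 + 142248960) - 19124)*4604 = ((1/25)*(-1/198)*938840861 - 19124)*4604 = (-938840861/4950 - 19124)*4604 = -1033504661/4950*4604 = -2379127729622/2475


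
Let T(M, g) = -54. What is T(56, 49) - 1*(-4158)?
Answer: 4104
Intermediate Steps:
T(56, 49) - 1*(-4158) = -54 - 1*(-4158) = -54 + 4158 = 4104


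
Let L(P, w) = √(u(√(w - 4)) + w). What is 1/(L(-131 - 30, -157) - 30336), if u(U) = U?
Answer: -1/(30336 - √(-157 + I*√161)) ≈ -3.2965e-5 - 1.3627e-8*I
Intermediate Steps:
L(P, w) = √(w + √(-4 + w)) (L(P, w) = √(√(w - 4) + w) = √(√(-4 + w) + w) = √(w + √(-4 + w)))
1/(L(-131 - 30, -157) - 30336) = 1/(√(-157 + √(-4 - 157)) - 30336) = 1/(√(-157 + √(-161)) - 30336) = 1/(√(-157 + I*√161) - 30336) = 1/(-30336 + √(-157 + I*√161))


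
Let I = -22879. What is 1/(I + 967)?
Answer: -1/21912 ≈ -4.5637e-5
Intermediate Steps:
1/(I + 967) = 1/(-22879 + 967) = 1/(-21912) = -1/21912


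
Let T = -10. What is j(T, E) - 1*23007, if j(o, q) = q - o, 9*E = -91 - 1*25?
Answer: -207089/9 ≈ -23010.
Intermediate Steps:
E = -116/9 (E = (-91 - 1*25)/9 = (-91 - 25)/9 = (1/9)*(-116) = -116/9 ≈ -12.889)
j(T, E) - 1*23007 = (-116/9 - 1*(-10)) - 1*23007 = (-116/9 + 10) - 23007 = -26/9 - 23007 = -207089/9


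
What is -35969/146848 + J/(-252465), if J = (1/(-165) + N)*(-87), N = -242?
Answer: -669500084327/2039068917600 ≈ -0.32834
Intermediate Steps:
J = 1157999/55 (J = (1/(-165) - 242)*(-87) = (-1/165 - 242)*(-87) = -39931/165*(-87) = 1157999/55 ≈ 21055.)
-35969/146848 + J/(-252465) = -35969/146848 + (1157999/55)/(-252465) = -35969*1/146848 + (1157999/55)*(-1/252465) = -35969/146848 - 1157999/13885575 = -669500084327/2039068917600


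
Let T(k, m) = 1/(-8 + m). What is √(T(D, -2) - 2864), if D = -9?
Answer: I*√286410/10 ≈ 53.517*I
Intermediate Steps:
√(T(D, -2) - 2864) = √(1/(-8 - 2) - 2864) = √(1/(-10) - 2864) = √(-⅒ - 2864) = √(-28641/10) = I*√286410/10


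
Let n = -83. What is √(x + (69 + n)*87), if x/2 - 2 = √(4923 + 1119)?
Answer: √(-1214 + 2*√6042) ≈ 32.535*I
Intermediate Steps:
x = 4 + 2*√6042 (x = 4 + 2*√(4923 + 1119) = 4 + 2*√6042 ≈ 159.46)
√(x + (69 + n)*87) = √((4 + 2*√6042) + (69 - 83)*87) = √((4 + 2*√6042) - 14*87) = √((4 + 2*√6042) - 1218) = √(-1214 + 2*√6042)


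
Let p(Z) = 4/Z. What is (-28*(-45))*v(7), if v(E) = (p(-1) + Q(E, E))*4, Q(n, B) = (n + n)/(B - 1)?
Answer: -8400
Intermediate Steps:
Q(n, B) = 2*n/(-1 + B) (Q(n, B) = (2*n)/(-1 + B) = 2*n/(-1 + B))
v(E) = -16 + 8*E/(-1 + E) (v(E) = (4/(-1) + 2*E/(-1 + E))*4 = (4*(-1) + 2*E/(-1 + E))*4 = (-4 + 2*E/(-1 + E))*4 = -16 + 8*E/(-1 + E))
(-28*(-45))*v(7) = (-28*(-45))*(8*(2 - 1*7)/(-1 + 7)) = 1260*(8*(2 - 7)/6) = 1260*(8*(⅙)*(-5)) = 1260*(-20/3) = -8400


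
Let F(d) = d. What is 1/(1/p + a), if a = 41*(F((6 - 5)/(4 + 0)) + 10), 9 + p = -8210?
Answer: 32876/13816135 ≈ 0.0023795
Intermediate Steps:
p = -8219 (p = -9 - 8210 = -8219)
a = 1681/4 (a = 41*((6 - 5)/(4 + 0) + 10) = 41*(1/4 + 10) = 41*(1*(¼) + 10) = 41*(¼ + 10) = 41*(41/4) = 1681/4 ≈ 420.25)
1/(1/p + a) = 1/(1/(-8219) + 1681/4) = 1/(-1/8219 + 1681/4) = 1/(13816135/32876) = 32876/13816135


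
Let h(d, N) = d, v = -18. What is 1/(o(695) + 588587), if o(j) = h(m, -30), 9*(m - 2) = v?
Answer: 1/588587 ≈ 1.6990e-6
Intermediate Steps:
m = 0 (m = 2 + (⅑)*(-18) = 2 - 2 = 0)
o(j) = 0
1/(o(695) + 588587) = 1/(0 + 588587) = 1/588587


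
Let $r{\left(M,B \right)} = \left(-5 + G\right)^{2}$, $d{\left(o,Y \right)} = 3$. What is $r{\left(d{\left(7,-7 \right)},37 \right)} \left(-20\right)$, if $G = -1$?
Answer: $-720$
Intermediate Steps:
$r{\left(M,B \right)} = 36$ ($r{\left(M,B \right)} = \left(-5 - 1\right)^{2} = \left(-6\right)^{2} = 36$)
$r{\left(d{\left(7,-7 \right)},37 \right)} \left(-20\right) = 36 \left(-20\right) = -720$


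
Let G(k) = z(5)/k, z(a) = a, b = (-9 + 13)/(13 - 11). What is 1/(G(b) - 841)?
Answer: -2/1677 ≈ -0.0011926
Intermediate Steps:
b = 2 (b = 4/2 = 4*(½) = 2)
G(k) = 5/k
1/(G(b) - 841) = 1/(5/2 - 841) = 1/(-1677/2) = -2/1677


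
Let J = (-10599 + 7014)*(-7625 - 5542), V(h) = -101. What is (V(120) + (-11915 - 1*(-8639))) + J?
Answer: 47200318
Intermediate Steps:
J = 47203695 (J = -3585*(-13167) = 47203695)
(V(120) + (-11915 - 1*(-8639))) + J = (-101 + (-11915 - 1*(-8639))) + 47203695 = (-101 + (-11915 + 8639)) + 47203695 = (-101 - 3276) + 47203695 = -3377 + 47203695 = 47200318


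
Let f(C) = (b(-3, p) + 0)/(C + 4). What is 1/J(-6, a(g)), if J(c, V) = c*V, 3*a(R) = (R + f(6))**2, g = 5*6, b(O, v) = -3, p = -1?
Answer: -50/88209 ≈ -0.00056684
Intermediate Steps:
f(C) = -3/(4 + C) (f(C) = (-3 + 0)/(C + 4) = -3/(4 + C))
g = 30
a(R) = (-3/10 + R)**2/3 (a(R) = (R - 3/(4 + 6))**2/3 = (R - 3/10)**2/3 = (-3/10 + R)**2/3)
J(c, V) = V*c
1/J(-6, a(g)) = 1/(((-3 + 10*30)**2/300)*(-6)) = 1/(((-3 + 300)**2/300)*(-6)) = 1/(((1/300)*297**2)*(-6)) = 1/(((1/300)*88209)*(-6)) = 1/((29403/100)*(-6)) = 1/(-88209/50) = -50/88209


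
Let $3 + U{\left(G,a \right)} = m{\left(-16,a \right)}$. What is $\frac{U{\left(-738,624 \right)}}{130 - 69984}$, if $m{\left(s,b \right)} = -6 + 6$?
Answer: $\frac{3}{69854} \approx 4.2947 \cdot 10^{-5}$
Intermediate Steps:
$m{\left(s,b \right)} = 0$
$U{\left(G,a \right)} = -3$ ($U{\left(G,a \right)} = -3 + 0 = -3$)
$\frac{U{\left(-738,624 \right)}}{130 - 69984} = - \frac{3}{130 - 69984} = - \frac{3}{-69854} = \left(-3\right) \left(- \frac{1}{69854}\right) = \frac{3}{69854}$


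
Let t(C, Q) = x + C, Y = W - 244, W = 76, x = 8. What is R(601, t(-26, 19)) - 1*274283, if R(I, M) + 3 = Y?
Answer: -274454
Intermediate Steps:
Y = -168 (Y = 76 - 244 = -168)
t(C, Q) = 8 + C
R(I, M) = -171 (R(I, M) = -3 - 168 = -171)
R(601, t(-26, 19)) - 1*274283 = -171 - 1*274283 = -171 - 274283 = -274454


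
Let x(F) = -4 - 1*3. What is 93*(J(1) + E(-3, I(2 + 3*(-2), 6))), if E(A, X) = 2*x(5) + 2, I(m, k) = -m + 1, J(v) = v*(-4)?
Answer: -1488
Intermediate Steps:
J(v) = -4*v
x(F) = -7 (x(F) = -4 - 3 = -7)
I(m, k) = 1 - m
E(A, X) = -12 (E(A, X) = 2*(-7) + 2 = -14 + 2 = -12)
93*(J(1) + E(-3, I(2 + 3*(-2), 6))) = 93*(-4*1 - 12) = 93*(-4 - 12) = 93*(-16) = -1488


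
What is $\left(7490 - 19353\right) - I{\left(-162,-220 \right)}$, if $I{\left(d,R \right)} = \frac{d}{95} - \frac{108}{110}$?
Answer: $- \frac{12394027}{1045} \approx -11860.0$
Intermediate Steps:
$I{\left(d,R \right)} = - \frac{54}{55} + \frac{d}{95}$ ($I{\left(d,R \right)} = d \frac{1}{95} - \frac{54}{55} = \frac{d}{95} - \frac{54}{55} = - \frac{54}{55} + \frac{d}{95}$)
$\left(7490 - 19353\right) - I{\left(-162,-220 \right)} = \left(7490 - 19353\right) - \left(- \frac{54}{55} + \frac{1}{95} \left(-162\right)\right) = \left(7490 - 19353\right) - \left(- \frac{54}{55} - \frac{162}{95}\right) = -11863 - - \frac{2808}{1045} = -11863 + \frac{2808}{1045} = - \frac{12394027}{1045}$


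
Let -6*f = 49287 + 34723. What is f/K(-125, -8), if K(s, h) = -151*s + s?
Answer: -8401/11250 ≈ -0.74676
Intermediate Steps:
K(s, h) = -150*s
f = -42005/3 (f = -(49287 + 34723)/6 = -⅙*84010 = -42005/3 ≈ -14002.)
f/K(-125, -8) = -42005/(3*((-150*(-125)))) = -42005/3/18750 = -42005/3*1/18750 = -8401/11250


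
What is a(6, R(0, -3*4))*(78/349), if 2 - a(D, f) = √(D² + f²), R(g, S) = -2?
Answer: 156/349 - 156*√10/349 ≈ -0.96652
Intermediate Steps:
a(D, f) = 2 - √(D² + f²)
a(6, R(0, -3*4))*(78/349) = (2 - √(6² + (-2)²))*(78/349) = (2 - √(36 + 4))*(78*(1/349)) = (2 - √40)*(78/349) = (2 - 2*√10)*(78/349) = 156/349 - 156*√10/349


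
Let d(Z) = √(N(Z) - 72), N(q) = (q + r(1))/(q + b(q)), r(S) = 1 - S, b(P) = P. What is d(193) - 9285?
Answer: -9285 + I*√286/2 ≈ -9285.0 + 8.4558*I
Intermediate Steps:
N(q) = ½ (N(q) = (q + (1 - 1*1))/(q + q) = (q + (1 - 1))/((2*q)) = (q + 0)*(1/(2*q)) = q*(1/(2*q)) = ½)
d(Z) = I*√286/2 (d(Z) = √(½ - 72) = √(-143/2) = I*√286/2)
d(193) - 9285 = I*√286/2 - 9285 = -9285 + I*√286/2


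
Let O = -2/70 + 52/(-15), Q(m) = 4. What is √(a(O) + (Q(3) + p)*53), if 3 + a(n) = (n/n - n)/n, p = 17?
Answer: √149331566/367 ≈ 33.297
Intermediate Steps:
O = -367/105 (O = -2*1/70 + 52*(-1/15) = -1/35 - 52/15 = -367/105 ≈ -3.4952)
a(n) = -3 + (1 - n)/n (a(n) = -3 + (n/n - n)/n = -3 + (1 - n)/n)
√(a(O) + (Q(3) + p)*53) = √((-4 + 1/(-367/105)) + (4 + 17)*53) = √((-4 - 105/367) + 21*53) = √(-1573/367 + 1113) = √(406898/367) = √149331566/367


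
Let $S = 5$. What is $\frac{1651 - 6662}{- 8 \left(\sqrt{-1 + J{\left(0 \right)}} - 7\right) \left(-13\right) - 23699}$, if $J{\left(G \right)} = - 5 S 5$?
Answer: $\frac{9415669}{46003165} + \frac{120264 i \sqrt{14}}{46003165} \approx 0.20467 + 0.0097816 i$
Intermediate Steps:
$J{\left(G \right)} = -125$ ($J{\left(G \right)} = \left(-5\right) 5 \cdot 5 = \left(-25\right) 5 = -125$)
$\frac{1651 - 6662}{- 8 \left(\sqrt{-1 + J{\left(0 \right)}} - 7\right) \left(-13\right) - 23699} = \frac{1651 - 6662}{- 8 \left(\sqrt{-1 - 125} - 7\right) \left(-13\right) - 23699} = - \frac{5011}{- 8 \left(\sqrt{-126} - 7\right) \left(-13\right) - 23699} = - \frac{5011}{- 8 \left(3 i \sqrt{14} - 7\right) \left(-13\right) - 23699} = - \frac{5011}{- 8 \left(-7 + 3 i \sqrt{14}\right) \left(-13\right) - 23699} = - \frac{5011}{\left(56 - 24 i \sqrt{14}\right) \left(-13\right) - 23699} = - \frac{5011}{\left(-728 + 312 i \sqrt{14}\right) - 23699} = - \frac{5011}{-24427 + 312 i \sqrt{14}}$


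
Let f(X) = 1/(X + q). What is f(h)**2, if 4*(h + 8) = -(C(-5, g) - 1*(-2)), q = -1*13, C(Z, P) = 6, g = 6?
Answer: 1/529 ≈ 0.0018904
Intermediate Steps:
q = -13
h = -10 (h = -8 + (-(6 - 1*(-2)))/4 = -8 + (-(6 + 2))/4 = -8 + (-1*8)/4 = -8 + (1/4)*(-8) = -8 - 2 = -10)
f(X) = 1/(-13 + X) (f(X) = 1/(X - 13) = 1/(-13 + X))
f(h)**2 = (1/(-13 - 10))**2 = (1/(-23))**2 = (-1/23)**2 = 1/529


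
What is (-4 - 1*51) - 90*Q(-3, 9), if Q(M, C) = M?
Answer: 215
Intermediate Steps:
(-4 - 1*51) - 90*Q(-3, 9) = (-4 - 1*51) - 90*(-3) = (-4 - 51) + 270 = -55 + 270 = 215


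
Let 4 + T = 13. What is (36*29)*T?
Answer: 9396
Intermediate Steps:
T = 9 (T = -4 + 13 = 9)
(36*29)*T = (36*29)*9 = 1044*9 = 9396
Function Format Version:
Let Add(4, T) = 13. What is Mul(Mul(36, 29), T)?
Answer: 9396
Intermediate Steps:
T = 9 (T = Add(-4, 13) = 9)
Mul(Mul(36, 29), T) = Mul(Mul(36, 29), 9) = Mul(1044, 9) = 9396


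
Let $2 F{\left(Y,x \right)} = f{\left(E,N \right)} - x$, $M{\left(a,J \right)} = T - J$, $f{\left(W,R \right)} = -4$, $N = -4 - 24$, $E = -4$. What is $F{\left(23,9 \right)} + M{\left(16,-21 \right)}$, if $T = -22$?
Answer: $- \frac{15}{2} \approx -7.5$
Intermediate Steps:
$N = -28$ ($N = -4 - 24 = -28$)
$M{\left(a,J \right)} = -22 - J$
$F{\left(Y,x \right)} = -2 - \frac{x}{2}$ ($F{\left(Y,x \right)} = \frac{-4 - x}{2} = -2 - \frac{x}{2}$)
$F{\left(23,9 \right)} + M{\left(16,-21 \right)} = \left(-2 - \frac{9}{2}\right) - 1 = \left(-2 - \frac{9}{2}\right) + \left(-22 + 21\right) = - \frac{13}{2} - 1 = - \frac{15}{2}$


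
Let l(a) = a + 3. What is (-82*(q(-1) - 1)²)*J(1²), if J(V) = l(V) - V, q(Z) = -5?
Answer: -8856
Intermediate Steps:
l(a) = 3 + a
J(V) = 3 (J(V) = (3 + V) - V = 3)
(-82*(q(-1) - 1)²)*J(1²) = -82*(-5 - 1)²*3 = -82*(-6)²*3 = -82*36*3 = -2952*3 = -8856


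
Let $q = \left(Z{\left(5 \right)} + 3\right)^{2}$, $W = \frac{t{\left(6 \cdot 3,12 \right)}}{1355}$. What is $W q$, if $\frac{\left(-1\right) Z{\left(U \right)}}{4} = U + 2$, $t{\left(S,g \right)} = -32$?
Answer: $- \frac{4000}{271} \approx -14.76$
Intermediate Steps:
$Z{\left(U \right)} = -8 - 4 U$ ($Z{\left(U \right)} = - 4 \left(U + 2\right) = - 4 \left(2 + U\right) = -8 - 4 U$)
$W = - \frac{32}{1355} \approx -0.023616$
$q = 625$ ($q = \left(\left(-8 - 20\right) + 3\right)^{2} = \left(-28 + 3\right)^{2} = \left(-25\right)^{2} = 625$)
$W q = \left(- \frac{32}{1355}\right) 625 = - \frac{4000}{271}$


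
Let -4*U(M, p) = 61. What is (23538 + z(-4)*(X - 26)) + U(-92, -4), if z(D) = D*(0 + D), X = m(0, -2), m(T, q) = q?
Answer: 92299/4 ≈ 23075.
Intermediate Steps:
U(M, p) = -61/4 (U(M, p) = -¼*61 = -61/4)
X = -2
z(D) = D² (z(D) = D*D = D²)
(23538 + z(-4)*(X - 26)) + U(-92, -4) = (23538 + (-4)²*(-2 - 26)) - 61/4 = (23538 + 16*(-28)) - 61/4 = (23538 - 448) - 61/4 = 23090 - 61/4 = 92299/4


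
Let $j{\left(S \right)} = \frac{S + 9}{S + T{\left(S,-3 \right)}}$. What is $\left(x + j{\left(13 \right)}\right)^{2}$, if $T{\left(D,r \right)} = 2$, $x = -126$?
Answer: $\frac{3489424}{225} \approx 15509.0$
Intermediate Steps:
$j{\left(S \right)} = \frac{9 + S}{2 + S}$ ($j{\left(S \right)} = \frac{S + 9}{S + 2} = \frac{9 + S}{2 + S}$)
$\left(x + j{\left(13 \right)}\right)^{2} = \left(-126 + \frac{9 + 13}{2 + 13}\right)^{2} = \left(-126 + \frac{1}{15} \cdot 22\right)^{2} = \left(-126 + \frac{22}{15}\right)^{2} = \left(- \frac{1868}{15}\right)^{2} = \frac{3489424}{225}$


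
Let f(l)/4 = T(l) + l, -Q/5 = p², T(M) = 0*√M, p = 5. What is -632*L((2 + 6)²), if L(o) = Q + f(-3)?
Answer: 86584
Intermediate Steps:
T(M) = 0
Q = -125 (Q = -5*5² = -5*25 = -125)
f(l) = 4*l (f(l) = 4*(0 + l) = 4*l)
L(o) = -137 (L(o) = -125 + 4*(-3) = -125 - 12 = -137)
-632*L((2 + 6)²) = -632*(-137) = 86584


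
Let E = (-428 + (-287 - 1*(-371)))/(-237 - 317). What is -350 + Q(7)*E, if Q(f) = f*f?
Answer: -88522/277 ≈ -319.57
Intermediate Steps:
Q(f) = f**2
E = 172/277 (E = (-428 + (-287 + 371))/(-554) = (-428 + 84)*(-1/554) = -344*(-1/554) = 172/277 ≈ 0.62094)
-350 + Q(7)*E = -350 + 7**2*(172/277) = -350 + 49*(172/277) = -350 + 8428/277 = -88522/277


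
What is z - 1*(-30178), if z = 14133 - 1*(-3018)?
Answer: 47329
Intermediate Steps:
z = 17151 (z = 14133 + 3018 = 17151)
z - 1*(-30178) = 17151 - 1*(-30178) = 17151 + 30178 = 47329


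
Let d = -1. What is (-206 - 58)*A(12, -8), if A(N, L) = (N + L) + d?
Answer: -792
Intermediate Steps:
A(N, L) = -1 + L + N (A(N, L) = (N + L) - 1 = (L + N) - 1 = -1 + L + N)
(-206 - 58)*A(12, -8) = (-206 - 58)*(-1 - 8 + 12) = -264*3 = -792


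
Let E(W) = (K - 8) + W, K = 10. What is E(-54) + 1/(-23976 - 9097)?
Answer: -1719797/33073 ≈ -52.000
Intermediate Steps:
E(W) = 2 + W (E(W) = (10 - 8) + W = 2 + W)
E(-54) + 1/(-23976 - 9097) = (2 - 54) + 1/(-23976 - 9097) = -52 + 1/(-33073) = -52 - 1/33073 = -1719797/33073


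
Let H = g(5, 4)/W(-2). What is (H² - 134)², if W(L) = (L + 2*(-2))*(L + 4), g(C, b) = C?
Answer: 371371441/20736 ≈ 17910.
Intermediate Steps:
W(L) = (-4 + L)*(4 + L) (W(L) = (L - 4)*(4 + L) = (-4 + L)*(4 + L))
H = -5/12 (H = 5/(-16 + (-2)²) = 5/(-16 + 4) = 5/(-12) = 5*(-1/12) = -5/12 ≈ -0.41667)
(H² - 134)² = ((-5/12)² - 134)² = (25/144 - 134)² = (-19271/144)² = 371371441/20736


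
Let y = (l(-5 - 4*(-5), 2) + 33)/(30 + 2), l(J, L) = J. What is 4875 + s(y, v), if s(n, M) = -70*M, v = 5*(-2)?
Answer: 5575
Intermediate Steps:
v = -10
y = 3/2 (y = ((-5 - 4*(-5)) + 33)/(30 + 2) = ((-5 + 20) + 33)/32 = (15 + 33)*(1/32) = 48*(1/32) = 3/2 ≈ 1.5000)
4875 + s(y, v) = 4875 - 70*(-10) = 4875 + 700 = 5575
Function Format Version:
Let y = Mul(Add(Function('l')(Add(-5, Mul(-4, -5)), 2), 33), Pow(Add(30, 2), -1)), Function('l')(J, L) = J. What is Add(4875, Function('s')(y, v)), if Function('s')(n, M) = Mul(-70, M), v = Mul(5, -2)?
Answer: 5575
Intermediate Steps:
v = -10
y = Rational(3, 2) (y = Mul(Add(Add(-5, Mul(-4, -5)), 33), Pow(Add(30, 2), -1)) = Mul(Add(Add(-5, 20), 33), Pow(32, -1)) = Mul(Add(15, 33), Rational(1, 32)) = Mul(48, Rational(1, 32)) = Rational(3, 2) ≈ 1.5000)
Add(4875, Function('s')(y, v)) = Add(4875, Mul(-70, -10)) = Add(4875, 700) = 5575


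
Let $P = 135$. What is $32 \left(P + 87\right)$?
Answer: $7104$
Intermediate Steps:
$32 \left(P + 87\right) = 32 \left(135 + 87\right) = 32 \cdot 222 = 7104$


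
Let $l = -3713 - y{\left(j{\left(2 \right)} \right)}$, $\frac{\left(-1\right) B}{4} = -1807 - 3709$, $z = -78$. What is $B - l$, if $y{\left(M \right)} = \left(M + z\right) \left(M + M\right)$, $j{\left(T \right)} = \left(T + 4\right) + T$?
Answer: $24657$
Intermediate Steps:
$j{\left(T \right)} = 4 + 2 T$ ($j{\left(T \right)} = \left(4 + T\right) + T = 4 + 2 T$)
$B = 22064$ ($B = - 4 \left(-1807 - 3709\right) = \left(-4\right) \left(-5516\right) = 22064$)
$y{\left(M \right)} = 2 M \left(-78 + M\right)$ ($y{\left(M \right)} = \left(M - 78\right) \left(M + M\right) = \left(-78 + M\right) 2 M = 2 M \left(-78 + M\right)$)
$l = -2593$ ($l = -3713 - 2 \left(4 + 2 \cdot 2\right) \left(-78 + \left(4 + 2 \cdot 2\right)\right) = -3713 - 2 \left(4 + 4\right) \left(-78 + \left(4 + 4\right)\right) = -3713 - 2 \cdot 8 \left(-78 + 8\right) = -3713 - 2 \cdot 8 \left(-70\right) = -3713 - -1120 = -3713 + 1120 = -2593$)
$B - l = 22064 - -2593 = 22064 + 2593 = 24657$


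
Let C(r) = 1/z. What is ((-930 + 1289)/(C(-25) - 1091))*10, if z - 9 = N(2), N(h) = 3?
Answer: -43080/13091 ≈ -3.2908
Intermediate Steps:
z = 12 (z = 9 + 3 = 12)
C(r) = 1/12
((-930 + 1289)/(C(-25) - 1091))*10 = ((-930 + 1289)/(1/12 - 1091))*10 = (359/(-13091/12))*10 = (359*(-12/13091))*10 = -4308/13091*10 = -43080/13091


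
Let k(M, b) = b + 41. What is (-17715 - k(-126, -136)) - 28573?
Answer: -46193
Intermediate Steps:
k(M, b) = 41 + b
(-17715 - k(-126, -136)) - 28573 = (-17715 - (41 - 136)) - 28573 = (-17715 - 1*(-95)) - 28573 = (-17715 + 95) - 28573 = -17620 - 28573 = -46193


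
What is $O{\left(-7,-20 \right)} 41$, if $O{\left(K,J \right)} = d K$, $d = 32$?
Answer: $-9184$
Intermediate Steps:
$O{\left(K,J \right)} = 32 K$
$O{\left(-7,-20 \right)} 41 = 32 \left(-7\right) 41 = \left(-224\right) 41 = -9184$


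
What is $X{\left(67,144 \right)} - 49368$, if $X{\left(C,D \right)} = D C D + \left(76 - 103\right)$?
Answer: $1339917$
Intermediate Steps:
$X{\left(C,D \right)} = -27 + C D^{2}$ ($X{\left(C,D \right)} = C D D - 27 = C D^{2} - 27 = -27 + C D^{2}$)
$X{\left(67,144 \right)} - 49368 = \left(-27 + 67 \cdot 144^{2}\right) - 49368 = \left(-27 + 67 \cdot 20736\right) - 49368 = \left(-27 + 1389312\right) - 49368 = 1389285 - 49368 = 1339917$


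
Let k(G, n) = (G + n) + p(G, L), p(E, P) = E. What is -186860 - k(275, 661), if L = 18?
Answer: -188071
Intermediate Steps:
k(G, n) = n + 2*G (k(G, n) = (G + n) + G = n + 2*G)
-186860 - k(275, 661) = -186860 - (661 + 2*275) = -186860 - (661 + 550) = -186860 - 1*1211 = -186860 - 1211 = -188071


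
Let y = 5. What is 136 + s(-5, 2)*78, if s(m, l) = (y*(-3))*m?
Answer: 5986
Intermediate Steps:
s(m, l) = -15*m (s(m, l) = (5*(-3))*m = -15*m)
136 + s(-5, 2)*78 = 136 - 15*(-5)*78 = 136 + 75*78 = 136 + 5850 = 5986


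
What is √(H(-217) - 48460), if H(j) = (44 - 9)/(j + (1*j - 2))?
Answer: I*√2303016855/218 ≈ 220.14*I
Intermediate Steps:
H(j) = 35/(-2 + 2*j) (H(j) = 35/(j + (j - 2)) = 35/(j + (-2 + j)) = 35/(-2 + 2*j))
√(H(-217) - 48460) = √(35/(2*(-1 - 217)) - 48460) = √((35/2)/(-218) - 48460) = √((35/2)*(-1/218) - 48460) = √(-35/436 - 48460) = √(-21128595/436) = I*√2303016855/218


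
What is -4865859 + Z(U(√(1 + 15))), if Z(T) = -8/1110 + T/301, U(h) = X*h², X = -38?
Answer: -812866413889/167055 ≈ -4.8659e+6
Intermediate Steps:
U(h) = -38*h²
Z(T) = -4/555 + T/301 (Z(T) = -8*1/1110 + T*(1/301) = -4/555 + T/301)
-4865859 + Z(U(√(1 + 15))) = -4865859 + (-4/555 + (-38*(√(1 + 15))²)/301) = -4865859 + (-4/555 + (-38*(√16)²)/301) = -4865859 + (-4/555 + (-38*4²)/301) = -4865859 + (-4/555 + (-38*16)/301) = -4865859 + (-4/555 + (1/301)*(-608)) = -4865859 + (-4/555 - 608/301) = -4865859 - 338644/167055 = -812866413889/167055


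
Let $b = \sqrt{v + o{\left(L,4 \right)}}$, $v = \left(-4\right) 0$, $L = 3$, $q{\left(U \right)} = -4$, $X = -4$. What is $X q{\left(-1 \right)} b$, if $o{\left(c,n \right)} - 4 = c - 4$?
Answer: $16 \sqrt{3} \approx 27.713$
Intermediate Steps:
$o{\left(c,n \right)} = c$ ($o{\left(c,n \right)} = 4 + \left(c - 4\right) = 4 + \left(-4 + c\right) = c$)
$v = 0$
$b = \sqrt{3}$ ($b = \sqrt{0 + 3} = \sqrt{3} \approx 1.732$)
$X q{\left(-1 \right)} b = \left(-4\right) \left(-4\right) \sqrt{3} = 16 \sqrt{3}$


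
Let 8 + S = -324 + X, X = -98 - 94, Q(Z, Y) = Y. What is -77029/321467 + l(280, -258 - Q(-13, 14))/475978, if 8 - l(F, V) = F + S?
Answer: -18291549839/76505609863 ≈ -0.23909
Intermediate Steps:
X = -192
S = -524 (S = -8 + (-324 - 192) = -8 - 516 = -524)
l(F, V) = 532 - F (l(F, V) = 8 - (F - 524) = 8 - (-524 + F) = 8 + (524 - F) = 532 - F)
-77029/321467 + l(280, -258 - Q(-13, 14))/475978 = -77029/321467 + (532 - 1*280)/475978 = -77029*1/321467 + (532 - 280)*(1/475978) = -77029/321467 + 252*(1/475978) = -77029/321467 + 126/237989 = -18291549839/76505609863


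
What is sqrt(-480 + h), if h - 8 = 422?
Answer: 5*I*sqrt(2) ≈ 7.0711*I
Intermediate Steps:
h = 430 (h = 8 + 422 = 430)
sqrt(-480 + h) = sqrt(-480 + 430) = sqrt(-50) = 5*I*sqrt(2)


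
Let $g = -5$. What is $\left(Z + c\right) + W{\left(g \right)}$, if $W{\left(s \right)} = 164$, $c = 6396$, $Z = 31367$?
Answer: $37927$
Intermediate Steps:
$\left(Z + c\right) + W{\left(g \right)} = \left(31367 + 6396\right) + 164 = 37763 + 164 = 37927$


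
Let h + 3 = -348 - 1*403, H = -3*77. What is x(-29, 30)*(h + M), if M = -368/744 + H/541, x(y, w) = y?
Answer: 1101488759/50313 ≈ 21893.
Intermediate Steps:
H = -231
M = -46369/50313 (M = -368/744 - 231/541 = -368*1/744 - 231*1/541 = -46/93 - 231/541 = -46369/50313 ≈ -0.92161)
h = -754 (h = -3 + (-348 - 1*403) = -3 + (-348 - 403) = -3 - 751 = -754)
x(-29, 30)*(h + M) = -29*(-754 - 46369/50313) = -29*(-37982371/50313) = 1101488759/50313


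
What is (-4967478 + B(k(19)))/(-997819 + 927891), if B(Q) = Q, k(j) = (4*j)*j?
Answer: 2483017/34964 ≈ 71.016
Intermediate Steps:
k(j) = 4*j²
(-4967478 + B(k(19)))/(-997819 + 927891) = (-4967478 + 4*19²)/(-997819 + 927891) = (-4967478 + 4*361)/(-69928) = (-4967478 + 1444)*(-1/69928) = -4966034*(-1/69928) = 2483017/34964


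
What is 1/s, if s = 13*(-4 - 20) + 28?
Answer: -1/284 ≈ -0.0035211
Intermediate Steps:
s = -284 (s = 13*(-24) + 28 = -312 + 28 = -284)
1/s = 1/(-284) = -1/284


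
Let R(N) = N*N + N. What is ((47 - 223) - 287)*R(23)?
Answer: -255576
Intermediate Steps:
R(N) = N + N² (R(N) = N² + N = N + N²)
((47 - 223) - 287)*R(23) = ((47 - 223) - 287)*(23*(1 + 23)) = (-176 - 287)*(23*24) = -463*552 = -255576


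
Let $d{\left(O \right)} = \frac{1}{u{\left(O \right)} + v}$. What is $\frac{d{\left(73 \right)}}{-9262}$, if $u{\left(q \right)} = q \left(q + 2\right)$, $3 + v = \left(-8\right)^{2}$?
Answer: $- \frac{1}{51274432} \approx -1.9503 \cdot 10^{-8}$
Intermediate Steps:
$v = 61$ ($v = -3 + \left(-8\right)^{2} = -3 + 64 = 61$)
$u{\left(q \right)} = q \left(2 + q\right)$
$d{\left(O \right)} = \frac{1}{61 + O \left(2 + O\right)}$ ($d{\left(O \right)} = \frac{1}{O \left(2 + O\right) + 61} = \frac{1}{61 + O \left(2 + O\right)}$)
$\frac{d{\left(73 \right)}}{-9262} = \frac{1}{\left(61 + 73 \left(2 + 73\right)\right) \left(-9262\right)} = \frac{1}{61 + 73 \cdot 75} \left(- \frac{1}{9262}\right) = \frac{1}{61 + 5475} \left(- \frac{1}{9262}\right) = \frac{1}{5536} \left(- \frac{1}{9262}\right) = - \frac{1}{51274432}$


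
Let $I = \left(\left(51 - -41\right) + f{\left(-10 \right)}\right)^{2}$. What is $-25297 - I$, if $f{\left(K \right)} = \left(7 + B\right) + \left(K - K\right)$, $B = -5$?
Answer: $-34133$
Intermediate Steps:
$f{\left(K \right)} = 2$ ($f{\left(K \right)} = \left(7 - 5\right) + \left(K - K\right) = 2 + 0 = 2$)
$I = 8836$ ($I = \left(\left(51 - -41\right) + 2\right)^{2} = \left(\left(51 + 41\right) + 2\right)^{2} = \left(92 + 2\right)^{2} = 94^{2} = 8836$)
$-25297 - I = -25297 - 8836 = -34133$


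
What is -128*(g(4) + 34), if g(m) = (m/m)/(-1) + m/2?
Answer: -4480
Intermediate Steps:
g(m) = -1 + m/2 (g(m) = 1*(-1) + m*(1/2) = -1 + m/2)
-128*(g(4) + 34) = -128*((-1 + (1/2)*4) + 34) = -128*((-1 + 2) + 34) = -128*(1 + 34) = -128*35 = -4480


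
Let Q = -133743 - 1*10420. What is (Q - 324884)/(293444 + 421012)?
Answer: -156349/238152 ≈ -0.65651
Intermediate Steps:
Q = -144163 (Q = -133743 - 10420 = -144163)
(Q - 324884)/(293444 + 421012) = (-144163 - 324884)/(293444 + 421012) = -469047/714456 = -469047*1/714456 = -156349/238152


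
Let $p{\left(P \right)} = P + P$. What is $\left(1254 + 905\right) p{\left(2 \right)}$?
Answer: $8636$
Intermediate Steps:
$p{\left(P \right)} = 2 P$
$\left(1254 + 905\right) p{\left(2 \right)} = \left(1254 + 905\right) 2 \cdot 2 = 2159 \cdot 4 = 8636$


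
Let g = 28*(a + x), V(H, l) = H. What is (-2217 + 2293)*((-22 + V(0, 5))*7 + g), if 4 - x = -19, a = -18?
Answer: -1064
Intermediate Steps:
x = 23 (x = 4 - 1*(-19) = 4 + 19 = 23)
g = 140 (g = 28*(-18 + 23) = 28*5 = 140)
(-2217 + 2293)*((-22 + V(0, 5))*7 + g) = (-2217 + 2293)*((-22 + 0)*7 + 140) = 76*(-22*7 + 140) = 76*(-154 + 140) = 76*(-14) = -1064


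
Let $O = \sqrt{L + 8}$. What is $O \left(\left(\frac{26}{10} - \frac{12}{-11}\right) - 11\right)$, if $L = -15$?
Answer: $- \frac{402 i \sqrt{7}}{55} \approx - 19.338 i$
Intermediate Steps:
$O = i \sqrt{7}$ ($O = \sqrt{-15 + 8} = \sqrt{-7} = i \sqrt{7} \approx 2.6458 i$)
$O \left(\left(\frac{26}{10} - \frac{12}{-11}\right) - 11\right) = i \sqrt{7} \left(\left(\frac{26}{10} - \frac{12}{-11}\right) - 11\right) = i \sqrt{7} \left(\left(26 \cdot \frac{1}{10} - - \frac{12}{11}\right) - 11\right) = i \sqrt{7} \left(\left(\frac{13}{5} + \frac{12}{11}\right) - 11\right) = i \sqrt{7} \left(\frac{203}{55} - 11\right) = i \sqrt{7} \left(- \frac{402}{55}\right) = - \frac{402 i \sqrt{7}}{55}$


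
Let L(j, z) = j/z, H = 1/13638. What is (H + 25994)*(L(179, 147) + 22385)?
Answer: 83328549781993/143199 ≈ 5.8191e+8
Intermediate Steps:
H = 1/13638 ≈ 7.3325e-5
(H + 25994)*(L(179, 147) + 22385) = (1/13638 + 25994)*(179/147 + 22385) = 354506173*(179*(1/147) + 22385)/13638 = 354506173*(179/147 + 22385)/13638 = (354506173/13638)*(3290774/147) = 83328549781993/143199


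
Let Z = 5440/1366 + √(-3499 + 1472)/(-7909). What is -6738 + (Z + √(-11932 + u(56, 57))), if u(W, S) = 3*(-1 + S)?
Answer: -4599334/683 + 2*I*√2941 - I*√2027/7909 ≈ -6734.0 + 108.46*I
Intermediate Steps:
u(W, S) = -3 + 3*S
Z = 2720/683 - I*√2027/7909 (Z = 5440*(1/1366) + √(-2027)*(-1/7909) = 2720/683 + (I*√2027)*(-1/7909) = 2720/683 - I*√2027/7909 ≈ 3.9824 - 0.0056925*I)
-6738 + (Z + √(-11932 + u(56, 57))) = -6738 + ((2720/683 - I*√2027/7909) + √(-11932 + (-3 + 3*57))) = -6738 + ((2720/683 - I*√2027/7909) + √(-11932 + (-3 + 171))) = -6738 + ((2720/683 - I*√2027/7909) + √(-11932 + 168)) = -6738 + ((2720/683 - I*√2027/7909) + √(-11764)) = -6738 + ((2720/683 - I*√2027/7909) + 2*I*√2941) = -6738 + (2720/683 + 2*I*√2941 - I*√2027/7909) = -4599334/683 + 2*I*√2941 - I*√2027/7909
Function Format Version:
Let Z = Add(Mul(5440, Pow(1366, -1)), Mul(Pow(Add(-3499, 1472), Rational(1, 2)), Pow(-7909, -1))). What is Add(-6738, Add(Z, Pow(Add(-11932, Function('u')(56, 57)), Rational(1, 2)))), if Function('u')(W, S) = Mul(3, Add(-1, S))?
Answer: Add(Rational(-4599334, 683), Mul(2, I, Pow(2941, Rational(1, 2))), Mul(Rational(-1, 7909), I, Pow(2027, Rational(1, 2)))) ≈ Add(-6734.0, Mul(108.46, I))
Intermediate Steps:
Function('u')(W, S) = Add(-3, Mul(3, S))
Z = Add(Rational(2720, 683), Mul(Rational(-1, 7909), I, Pow(2027, Rational(1, 2)))) (Z = Add(Mul(5440, Rational(1, 1366)), Mul(Pow(-2027, Rational(1, 2)), Rational(-1, 7909))) = Add(Rational(2720, 683), Mul(Mul(I, Pow(2027, Rational(1, 2))), Rational(-1, 7909))) = Add(Rational(2720, 683), Mul(Rational(-1, 7909), I, Pow(2027, Rational(1, 2)))) ≈ Add(3.9824, Mul(-0.0056925, I)))
Add(-6738, Add(Z, Pow(Add(-11932, Function('u')(56, 57)), Rational(1, 2)))) = Add(-6738, Add(Add(Rational(2720, 683), Mul(Rational(-1, 7909), I, Pow(2027, Rational(1, 2)))), Pow(Add(-11932, Add(-3, Mul(3, 57))), Rational(1, 2)))) = Add(-6738, Add(Add(Rational(2720, 683), Mul(Rational(-1, 7909), I, Pow(2027, Rational(1, 2)))), Pow(Add(-11932, Add(-3, 171)), Rational(1, 2)))) = Add(-6738, Add(Add(Rational(2720, 683), Mul(Rational(-1, 7909), I, Pow(2027, Rational(1, 2)))), Pow(Add(-11932, 168), Rational(1, 2)))) = Add(-6738, Add(Add(Rational(2720, 683), Mul(Rational(-1, 7909), I, Pow(2027, Rational(1, 2)))), Pow(-11764, Rational(1, 2)))) = Add(-6738, Add(Add(Rational(2720, 683), Mul(Rational(-1, 7909), I, Pow(2027, Rational(1, 2)))), Mul(2, I, Pow(2941, Rational(1, 2))))) = Add(-6738, Add(Rational(2720, 683), Mul(2, I, Pow(2941, Rational(1, 2))), Mul(Rational(-1, 7909), I, Pow(2027, Rational(1, 2))))) = Add(Rational(-4599334, 683), Mul(2, I, Pow(2941, Rational(1, 2))), Mul(Rational(-1, 7909), I, Pow(2027, Rational(1, 2))))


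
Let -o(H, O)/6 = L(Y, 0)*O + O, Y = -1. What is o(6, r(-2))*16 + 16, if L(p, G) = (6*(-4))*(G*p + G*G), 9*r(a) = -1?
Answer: 80/3 ≈ 26.667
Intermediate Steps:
r(a) = -⅑ (r(a) = (⅑)*(-1) = -⅑)
L(p, G) = -24*G² - 24*G*p (L(p, G) = -24*(G*p + G²) = -24*(G² + G*p) = -24*G² - 24*G*p)
o(H, O) = -6*O (o(H, O) = -6*((-24*0*(0 - 1))*O + O) = -6*((-24*0*(-1))*O + O) = -6*(0*O + O) = -6*(0 + O) = -6*O)
o(6, r(-2))*16 + 16 = -6*(-⅑)*16 + 16 = (⅔)*16 + 16 = 32/3 + 16 = 80/3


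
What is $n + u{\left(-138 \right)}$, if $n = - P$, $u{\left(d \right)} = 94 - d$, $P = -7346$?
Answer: $7578$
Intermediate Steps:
$n = 7346$ ($n = \left(-1\right) \left(-7346\right) = 7346$)
$n + u{\left(-138 \right)} = 7346 + \left(94 - -138\right) = 7346 + \left(94 + 138\right) = 7346 + 232 = 7578$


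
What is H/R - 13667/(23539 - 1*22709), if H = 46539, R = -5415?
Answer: -1501789/59926 ≈ -25.061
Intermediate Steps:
H/R - 13667/(23539 - 1*22709) = 46539/(-5415) - 13667/(23539 - 1*22709) = 46539*(-1/5415) - 13667/(23539 - 22709) = -15513/1805 - 13667/830 = -1501789/59926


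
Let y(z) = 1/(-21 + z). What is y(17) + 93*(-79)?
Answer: -29389/4 ≈ -7347.3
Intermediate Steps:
y(17) + 93*(-79) = 1/(-21 + 17) + 93*(-79) = 1/(-4) - 7347 = -1/4 - 7347 = -29389/4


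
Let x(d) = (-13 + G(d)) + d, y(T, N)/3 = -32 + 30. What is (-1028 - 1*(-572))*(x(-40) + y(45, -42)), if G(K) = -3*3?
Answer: 31008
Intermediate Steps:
G(K) = -9
y(T, N) = -6 (y(T, N) = 3*(-32 + 30) = 3*(-2) = -6)
x(d) = -22 + d (x(d) = (-13 - 9) + d = -22 + d)
(-1028 - 1*(-572))*(x(-40) + y(45, -42)) = (-1028 - 1*(-572))*((-22 - 40) - 6) = (-1028 + 572)*(-62 - 6) = -456*(-68) = 31008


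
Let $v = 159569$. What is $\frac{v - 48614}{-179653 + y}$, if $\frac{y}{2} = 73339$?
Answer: $- \frac{22191}{6595} \approx -3.3648$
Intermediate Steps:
$y = 146678$ ($y = 2 \cdot 73339 = 146678$)
$\frac{v - 48614}{-179653 + y} = \frac{159569 - 48614}{-179653 + 146678} = \frac{110955}{-32975} = 110955 \left(- \frac{1}{32975}\right) = - \frac{22191}{6595}$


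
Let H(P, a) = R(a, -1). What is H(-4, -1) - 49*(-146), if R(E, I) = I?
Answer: 7153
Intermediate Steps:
H(P, a) = -1
H(-4, -1) - 49*(-146) = -1 - 49*(-146) = -1 + 7154 = 7153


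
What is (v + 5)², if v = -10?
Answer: 25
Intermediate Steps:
(v + 5)² = (-10 + 5)² = (-5)² = 25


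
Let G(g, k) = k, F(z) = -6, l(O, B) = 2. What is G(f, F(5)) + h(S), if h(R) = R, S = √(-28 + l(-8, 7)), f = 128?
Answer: -6 + I*√26 ≈ -6.0 + 5.099*I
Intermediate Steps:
S = I*√26 (S = √(-28 + 2) = √(-26) = I*√26 ≈ 5.099*I)
G(f, F(5)) + h(S) = -6 + I*√26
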